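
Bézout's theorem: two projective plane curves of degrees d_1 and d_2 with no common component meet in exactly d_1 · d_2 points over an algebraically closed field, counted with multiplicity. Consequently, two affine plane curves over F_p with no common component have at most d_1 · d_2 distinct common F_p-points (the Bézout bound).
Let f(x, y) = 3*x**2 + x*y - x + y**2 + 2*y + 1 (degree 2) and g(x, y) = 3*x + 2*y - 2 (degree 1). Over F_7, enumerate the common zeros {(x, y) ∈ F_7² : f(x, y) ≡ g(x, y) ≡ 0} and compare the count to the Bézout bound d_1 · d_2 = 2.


Common zeros: {(1, 3), (2, 5)}; count = 2; Bézout bound = 2.

deg(f) = 2, deg(g) = 1, so Bézout bound = 2.
Scan x ∈ F_7. For each x, list the y ∈ F_7 with f(x, y) ≡ 0 and those with g(x, y) ≡ 0 (mod 7); the common zeros in that column are the intersection.
  x = 0: f ≡ 0 at y ∈ {6}; g ≡ 0 at y ∈ {1}; common: ∅.
  x = 1: f ≡ 0 at y ∈ {1, 3}; g ≡ 0 at y ∈ {3}; common: {3}.
  x = 2: f ≡ 0 at y ∈ {5}; g ≡ 0 at y ∈ {5}; common: {5}.
  x = 3: f ≡ 0 at y ∈ {3, 6}; g ≡ 0 at y ∈ {0}; common: ∅.
  x = 4: f ≡ 0 at y ∈ ∅; g ≡ 0 at y ∈ {2}; common: ∅.
  x = 5: f ≡ 0 at y ∈ ∅; g ≡ 0 at y ∈ {4}; common: ∅.
  x = 6: f ≡ 0 at y ∈ {1, 5}; g ≡ 0 at y ∈ {6}; common: ∅.
Collecting: common zeros = {(1, 3), (2, 5)}, so the count is 2.
Comparison with the Bézout bound: 2 ≤ 2 = deg(f)·deg(g), as expected for curves with no common component (the bound is attained).


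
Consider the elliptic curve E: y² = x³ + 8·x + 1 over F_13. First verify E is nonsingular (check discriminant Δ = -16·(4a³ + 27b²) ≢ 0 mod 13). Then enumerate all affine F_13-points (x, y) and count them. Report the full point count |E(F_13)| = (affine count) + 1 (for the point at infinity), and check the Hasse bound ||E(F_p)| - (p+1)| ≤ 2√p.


Affine points = {(0, 1), (0, 12), (1, 6), (1, 7), (2, 5), (2, 8), (3, 0), (5, 6), (5, 7), (7, 6), (7, 7), (9, 3), (9, 10), (11, 4), (11, 9)}; affine count = 15; |E(F_13)| = 16.

Discriminant check: Δ ∝ 4a³ + 27b² = 4·8³ + 27·1² = 4·512 + 27·1 ≡ 8 (mod 13). Nonzero ⇒ E is nonsingular.
For each x ∈ F_13, compute rhs = x³ + 8·x + 1 mod 13, then count y ∈ F_13 with y² ≡ rhs.
  x = 0: rhs = 1, matching y values: 1, 12 (2 points).
  x = 1: rhs = 10, matching y values: 6, 7 (2 points).
  x = 2: rhs = 12, matching y values: 5, 8 (2 points).
  x = 3: rhs = 0, matching y values: 0 (1 points).
  x = 4: rhs = 6, matching y values: none (0 points).
  x = 5: rhs = 10, matching y values: 6, 7 (2 points).
  x = 6: rhs = 5, matching y values: none (0 points).
  x = 7: rhs = 10, matching y values: 6, 7 (2 points).
  x = 8: rhs = 5, matching y values: none (0 points).
  x = 9: rhs = 9, matching y values: 3, 10 (2 points).
  x = 10: rhs = 2, matching y values: none (0 points).
  x = 11: rhs = 3, matching y values: 4, 9 (2 points).
  x = 12: rhs = 5, matching y values: none (0 points).
Total affine count: 15.
Full point count |E(F_13)| = 15 + 1 = 16.
Hasse bound: |16 − (13+1)| = |2| = 2 ≤ 2√13 ≈ 7.2111 ✓.


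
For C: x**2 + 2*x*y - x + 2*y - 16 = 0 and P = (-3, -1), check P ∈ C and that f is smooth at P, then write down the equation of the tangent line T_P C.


Tangent line at P: -9*x - 4*y - 31 = 0.

Step 1: f(-3, -1) = 0, so P lies on C.
Step 2: partial derivatives
  f_x(x, y) = 2*x + 2*y - 1, f_y(x, y) = 2*x + 2.
  f_x(P) = -9, f_y(P) = -4 (gradient nonzero, so P is smooth).
Step 3: tangent line at P: -9·(x − -3) + -4·(y − -1) = 0.
Expanding: -9*x - 4*y - 31 = 0.


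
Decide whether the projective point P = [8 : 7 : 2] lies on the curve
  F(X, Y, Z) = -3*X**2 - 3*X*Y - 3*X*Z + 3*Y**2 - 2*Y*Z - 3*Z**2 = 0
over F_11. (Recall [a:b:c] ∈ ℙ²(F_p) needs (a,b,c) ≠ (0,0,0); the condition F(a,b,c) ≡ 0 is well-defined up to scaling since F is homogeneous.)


F(8,7,2) ≡ 7 (mod 11); P is NOT on the curve.

Evaluate F(8, 7, 2) term-by-term (mod 11).
  -3*X**2 ↦ -3·64·1·1 = -192
  -3*X*Y ↦ -3·8·7·1 = -168
  -3*X*Z ↦ -3·8·1·2 = -48
  3*Y**2 ↦ 3·1·49·1 = 147
  -2*Y*Z ↦ -2·1·7·2 = -28
  -3*Z**2 ↦ -3·1·1·4 = -12
Sum: F(8, 7, 2) = (-192) + (-168) + (-48) + (147) + (-28) + (-12) = -301.
Reducing mod 11: -301 ≡ 7 (mod 11).
Since F(a, b, c) ≡ 7 ≠ 0 (mod 11), P does NOT lie on the curve.


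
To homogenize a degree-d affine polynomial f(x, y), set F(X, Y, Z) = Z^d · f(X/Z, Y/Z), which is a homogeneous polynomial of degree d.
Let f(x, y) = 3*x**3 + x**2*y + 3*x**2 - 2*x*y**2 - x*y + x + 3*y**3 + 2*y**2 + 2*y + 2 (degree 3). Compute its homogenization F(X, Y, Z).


F(X, Y, Z) = 3*X**3 + X**2*Y + 3*X**2*Z - 2*X*Y**2 - X*Y*Z + X*Z**2 + 3*Y**3 + 2*Y**2*Z + 2*Y*Z**2 + 2*Z**3

deg(f) = 3.
Substitute x = X/Z, y = Y/Z into f, then multiply by Z^3.
  monomial 3·x^3·y^0 ↦ 3·X^3·Y^0·Z^0.
  monomial 1·x^2·y^1 ↦ 1·X^2·Y^1·Z^0.
  monomial 3·x^2·y^0 ↦ 3·X^2·Y^0·Z^1.
  monomial -2·x^1·y^2 ↦ -2·X^1·Y^2·Z^0.
  monomial -1·x^1·y^1 ↦ -1·X^1·Y^1·Z^1.
  monomial 1·x^1·y^0 ↦ 1·X^1·Y^0·Z^2.
  monomial 3·x^0·y^3 ↦ 3·X^0·Y^3·Z^0.
  monomial 2·x^0·y^2 ↦ 2·X^0·Y^2·Z^1.
  monomial 2·x^0·y^1 ↦ 2·X^0·Y^1·Z^2.
  monomial 2·x^0·y^0 ↦ 2·X^0·Y^0·Z^3.
Collecting: F(X, Y, Z) = 3*X**3 + X**2*Y + 3*X**2*Z - 2*X*Y**2 - X*Y*Z + X*Z**2 + 3*Y**3 + 2*Y**2*Z + 2*Y*Z**2 + 2*Z**3.


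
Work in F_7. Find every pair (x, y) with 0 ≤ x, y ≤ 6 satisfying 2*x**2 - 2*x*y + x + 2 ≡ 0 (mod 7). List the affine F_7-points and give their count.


Affine F_7-points: {(1, 6), (2, 3), (3, 5), (4, 3), (5, 5), (6, 2)}; count = 6.

For each of the 49 pairs (x, y) ∈ F_7², evaluate f(x, y) mod 7. Record the zeros.
  x = 0: [0↦2, 1↦2, 2↦2, 3↦2, 4↦2, 5↦2, 6↦2]  zeros at y ∈ ∅
  x = 1: [0↦5, 1↦3, 2↦1, 3↦6, 4↦4, 5↦2, 6↦0]  zeros at y ∈ {6}
  x = 2: [0↦5, 1↦1, 2↦4, 3↦0, 4↦3, 5↦6, 6↦2]  zeros at y ∈ {3}
  x = 3: [0↦2, 1↦3, 2↦4, 3↦5, 4↦6, 5↦0, 6↦1]  zeros at y ∈ {5}
  x = 4: [0↦3, 1↦2, 2↦1, 3↦0, 4↦6, 5↦5, 6↦4]  zeros at y ∈ {3}
  x = 5: [0↦1, 1↦5, 2↦2, 3↦6, 4↦3, 5↦0, 6↦4]  zeros at y ∈ {5}
  x = 6: [0↦3, 1↦5, 2↦0, 3↦2, 4↦4, 5↦6, 6↦1]  zeros at y ∈ {2}
Collecting zeros: affine points = {(1, 6), (2, 3), (3, 5), (4, 3), (5, 5), (6, 2)}.
Total count |C(F_7)_aff| = 6.


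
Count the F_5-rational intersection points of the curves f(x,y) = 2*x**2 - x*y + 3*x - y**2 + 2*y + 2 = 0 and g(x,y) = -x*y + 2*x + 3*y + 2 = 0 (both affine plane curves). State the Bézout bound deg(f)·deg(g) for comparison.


Common zeros: {(2, 4)}; count = 1; Bézout bound = 4.

deg(f) = 2, deg(g) = 2, so Bézout bound = 4.
Scan x ∈ F_5. For each x, list the y ∈ F_5 with f(x, y) ≡ 0 and those with g(x, y) ≡ 0 (mod 5); the common zeros in that column are the intersection.
  x = 0: f ≡ 0 at y ∈ ∅; g ≡ 0 at y ∈ {1}; common: ∅.
  x = 1: f ≡ 0 at y ∈ {2, 4}; g ≡ 0 at y ∈ {3}; common: ∅.
  x = 2: f ≡ 0 at y ∈ {1, 4}; g ≡ 0 at y ∈ {4}; common: {4}.
  x = 3: f ≡ 0 at y ∈ ∅; g ≡ 0 at y ∈ ∅; common: ∅.
  x = 4: f ≡ 0 at y ∈ ∅; g ≡ 0 at y ∈ {0}; common: ∅.
Collecting: common zeros = {(2, 4)}, so the count is 1.
Comparison with the Bézout bound: 1 ≤ 4 = deg(f)·deg(g), as expected for curves with no common component (the affine F_5-count falls short of the bound because intersections may lie at infinity, over extension fields, or carry multiplicity).


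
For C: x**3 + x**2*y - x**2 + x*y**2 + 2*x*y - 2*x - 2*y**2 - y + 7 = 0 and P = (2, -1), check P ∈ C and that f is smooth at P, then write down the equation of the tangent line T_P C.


Tangent line at P: x + 7*y + 5 = 0.

Step 1: f(2, -1) = 0, so P lies on C.
Step 2: partial derivatives
  f_x(x, y) = 3*x**2 + 2*x*y - 2*x + y**2 + 2*y - 2, f_y(x, y) = x**2 + 2*x*y + 2*x - 4*y - 1.
  f_x(P) = 1, f_y(P) = 7 (gradient nonzero, so P is smooth).
Step 3: tangent line at P: 1·(x − 2) + 7·(y − -1) = 0.
Expanding: x + 7*y + 5 = 0.


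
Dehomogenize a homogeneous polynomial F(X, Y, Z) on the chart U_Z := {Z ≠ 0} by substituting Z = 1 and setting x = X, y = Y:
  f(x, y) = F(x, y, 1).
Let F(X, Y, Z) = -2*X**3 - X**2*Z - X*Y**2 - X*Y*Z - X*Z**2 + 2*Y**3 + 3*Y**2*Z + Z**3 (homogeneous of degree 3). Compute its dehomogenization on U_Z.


f(x, y) = -2*x**3 - x**2 - x*y**2 - x*y - x + 2*y**3 + 3*y**2 + 1

On U_Z we set Z = 1. Each monomial c·X^i·Y^j·Z^k in F becomes c·x^i·y^j·1^k = c·x^i·y^j.
Substituting Z = 1: F(X, Y, 1) = -2*x**3 - x**2 - x*y**2 - x*y - x + 2*y**3 + 3*y**2 + 1.
Note: deg(f) ≤ deg(F) = 3; strict inequality happens when F is divisible by Z (lost terms).


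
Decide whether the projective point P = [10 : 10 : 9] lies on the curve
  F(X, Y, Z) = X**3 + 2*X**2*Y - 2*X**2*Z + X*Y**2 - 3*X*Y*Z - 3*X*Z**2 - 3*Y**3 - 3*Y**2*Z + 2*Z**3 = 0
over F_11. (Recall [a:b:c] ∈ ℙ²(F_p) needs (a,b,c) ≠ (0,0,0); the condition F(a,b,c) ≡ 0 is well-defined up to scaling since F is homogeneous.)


F(10,10,9) ≡ 0 (mod 11); P is on the curve.

Evaluate F(10, 10, 9) term-by-term (mod 11).
  X**3 ↦ 1·1000·1·1 = 1000
  2*X**2*Y ↦ 2·100·10·1 = 2000
  -2*X**2*Z ↦ -2·100·1·9 = -1800
  X*Y**2 ↦ 1·10·100·1 = 1000
  -3*X*Y*Z ↦ -3·10·10·9 = -2700
  -3*X*Z**2 ↦ -3·10·1·81 = -2430
  -3*Y**3 ↦ -3·1·1000·1 = -3000
  -3*Y**2*Z ↦ -3·1·100·9 = -2700
  2*Z**3 ↦ 2·1·1·729 = 1458
Sum: F(10, 10, 9) = (1000) + (2000) + (-1800) + (1000) + (-2700) + (-2430) + (-3000) + (-2700) + (1458) = -7172.
Reducing mod 11: -7172 ≡ 0 (mod 11).
Since F(a, b, c) ≡ 0 (mod 11), P lies on the curve.


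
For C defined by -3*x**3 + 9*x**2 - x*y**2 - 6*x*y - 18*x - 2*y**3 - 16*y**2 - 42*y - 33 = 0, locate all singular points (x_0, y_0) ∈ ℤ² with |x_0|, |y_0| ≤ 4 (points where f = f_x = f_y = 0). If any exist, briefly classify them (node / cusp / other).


Singular points: {(1, -3)}; classification: cusp.

Compute partial derivatives:
  f_x = -9*x**2 + 18*x - y**2 - 6*y - 18.
  f_y = -2*x*y - 6*x - 6*y**2 - 32*y - 42.
Scan x_0 ∈ {−4, ..., 4}. For each x_0, f_y(x_0, y) is a polynomial in y; find its integer roots y ∈ {−4, ..., 4}, then test f_x and f at those candidates.
  x = -4: f_y(-4, y) = -6*y**2 - 24*y - 18; vanishes at y ∈ {-3, -1}. (-4, -3): f_x = -225 ≠ 0; (-4, -1): f_x = -229 ≠ 0.
  x = -3: f_y(-3, y) = -6*y**2 - 26*y - 24; vanishes at y ∈ {-3}. (-3, -3): f_x = -144 ≠ 0.
  x = -2: f_y(-2, y) = -6*y**2 - 28*y - 30; vanishes at y ∈ {-3}. (-2, -3): f_x = -81 ≠ 0.
  x = -1: f_y(-1, y) = -6*y**2 - 30*y - 36; vanishes at y ∈ {-3, -2}. (-1, -3): f_x = -36 ≠ 0; (-1, -2): f_x = -37 ≠ 0.
  x = 0: f_y(0, y) = -6*y**2 - 32*y - 42; vanishes at y ∈ {-3}. (0, -3): f_x = -9 ≠ 0.
  x = 1: f_y(1, y) = -6*y**2 - 34*y - 48; vanishes at y ∈ {-3}. (1, -3): f_x = 0, f = 0 — SINGULAR.
  x = 2: f_y(2, y) = -6*y**2 - 36*y - 54; vanishes at y ∈ {-3}. (2, -3): f_x = -9 ≠ 0.
  x = 3: f_y(3, y) = -6*y**2 - 38*y - 60; vanishes at y ∈ {-3}. (3, -3): f_x = -36 ≠ 0.
  x = 4: f_y(4, y) = -6*y**2 - 40*y - 66; vanishes at y ∈ {-3}. (4, -3): f_x = -81 ≠ 0.
Only singular point on the grid: (1, -3).
Classify: substitute x = 1 + u, y = -3 + v and expand: f = -3*u**3 - u*v**2 - 2*v**3 + v**2.
No constant or linear terms (consistent with a singular point). Quadratic part: v**2. Cubic part: -3*u**3 - u*v**2 - 2*v**3.
The quadratic part v**2 is a perfect square, so there is a single (double) tangent line v = 0, i.e. y = -3. Restricting the cubic part to that line (v = 0) leaves -3*u**3 ≠ 0, so f is not divisible by v and the branch is v² ≈ 3*u**3 to lowest order — this is a cusp.
Classification: cusp.


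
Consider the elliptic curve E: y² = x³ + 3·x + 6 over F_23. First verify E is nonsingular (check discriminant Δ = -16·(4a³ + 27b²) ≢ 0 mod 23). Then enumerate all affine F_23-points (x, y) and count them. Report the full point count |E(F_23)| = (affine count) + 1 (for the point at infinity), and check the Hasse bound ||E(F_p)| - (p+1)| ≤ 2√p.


Affine points = {(0, 11), (0, 12), (4, 6), (4, 17), (5, 10), (5, 13), (7, 5), (7, 18), (8, 6), (8, 17), (9, 7), (9, 16), (10, 1), (10, 22), (11, 6), (11, 17), (14, 3), (14, 20), (17, 5), (17, 18), (18, 2), (18, 21), (20, 4), (20, 19), (22, 5), (22, 18)}; affine count = 26; |E(F_23)| = 27.

Discriminant check: Δ ∝ 4a³ + 27b² = 4·3³ + 27·6² = 4·27 + 27·36 ≡ 22 (mod 23). Nonzero ⇒ E is nonsingular.
For each x ∈ F_23, compute rhs = x³ + 3·x + 6 mod 23, then count y ∈ F_23 with y² ≡ rhs.
  x = 0: rhs = 6, matching y values: 11, 12 (2 points).
  x = 1: rhs = 10, matching y values: none (0 points).
  x = 2: rhs = 20, matching y values: none (0 points).
  x = 3: rhs = 19, matching y values: none (0 points).
  x = 4: rhs = 13, matching y values: 6, 17 (2 points).
  x = 5: rhs = 8, matching y values: 10, 13 (2 points).
  x = 6: rhs = 10, matching y values: none (0 points).
  x = 7: rhs = 2, matching y values: 5, 18 (2 points).
  x = 8: rhs = 13, matching y values: 6, 17 (2 points).
  x = 9: rhs = 3, matching y values: 7, 16 (2 points).
  x = 10: rhs = 1, matching y values: 1, 22 (2 points).
  x = 11: rhs = 13, matching y values: 6, 17 (2 points).
  x = 12: rhs = 22, matching y values: none (0 points).
  x = 13: rhs = 11, matching y values: none (0 points).
  x = 14: rhs = 9, matching y values: 3, 20 (2 points).
  x = 15: rhs = 22, matching y values: none (0 points).
  x = 16: rhs = 10, matching y values: none (0 points).
  x = 17: rhs = 2, matching y values: 5, 18 (2 points).
  x = 18: rhs = 4, matching y values: 2, 21 (2 points).
  x = 19: rhs = 22, matching y values: none (0 points).
  x = 20: rhs = 16, matching y values: 4, 19 (2 points).
  x = 21: rhs = 15, matching y values: none (0 points).
  x = 22: rhs = 2, matching y values: 5, 18 (2 points).
Total affine count: 26.
Full point count |E(F_23)| = 26 + 1 = 27.
Hasse bound: |27 − (23+1)| = |3| = 3 ≤ 2√23 ≈ 9.5917 ✓.


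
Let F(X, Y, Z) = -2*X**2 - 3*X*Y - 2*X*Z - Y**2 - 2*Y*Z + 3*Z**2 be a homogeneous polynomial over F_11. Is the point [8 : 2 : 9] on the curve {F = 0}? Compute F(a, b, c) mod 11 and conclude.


F(8,2,9) ≡ 4 (mod 11); P is NOT on the curve.

Evaluate F(8, 2, 9) term-by-term (mod 11).
  -2*X**2 ↦ -2·64·1·1 = -128
  -3*X*Y ↦ -3·8·2·1 = -48
  -2*X*Z ↦ -2·8·1·9 = -144
  -Y**2 ↦ -1·1·4·1 = -4
  -2*Y*Z ↦ -2·1·2·9 = -36
  3*Z**2 ↦ 3·1·1·81 = 243
Sum: F(8, 2, 9) = (-128) + (-48) + (-144) + (-4) + (-36) + (243) = -117.
Reducing mod 11: -117 ≡ 4 (mod 11).
Since F(a, b, c) ≡ 4 ≠ 0 (mod 11), P does NOT lie on the curve.


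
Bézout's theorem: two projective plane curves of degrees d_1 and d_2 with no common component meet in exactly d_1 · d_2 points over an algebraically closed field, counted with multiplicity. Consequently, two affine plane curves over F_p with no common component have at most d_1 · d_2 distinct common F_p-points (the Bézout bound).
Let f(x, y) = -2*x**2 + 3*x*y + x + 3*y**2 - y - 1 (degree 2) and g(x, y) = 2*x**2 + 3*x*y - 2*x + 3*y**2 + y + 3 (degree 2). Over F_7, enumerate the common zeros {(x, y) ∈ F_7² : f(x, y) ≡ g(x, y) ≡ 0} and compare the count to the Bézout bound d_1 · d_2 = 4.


Common zeros: {(2, 0)}; count = 1; Bézout bound = 4.

deg(f) = 2, deg(g) = 2, so Bézout bound = 4.
Scan x ∈ F_7. For each x, list the y ∈ F_7 with f(x, y) ≡ 0 and those with g(x, y) ≡ 0 (mod 7); the common zeros in that column are the intersection.
  x = 0: f ≡ 0 at y ∈ ∅; g ≡ 0 at y ∈ {1}; common: ∅.
  x = 1: f ≡ 0 at y ∈ {2}; g ≡ 0 at y ∈ {3, 5}; common: ∅.
  x = 2: f ≡ 0 at y ∈ {0, 3}; g ≡ 0 at y ∈ {0}; common: {0}.
  x = 3: f ≡ 0 at y ∈ {3, 6}; g ≡ 0 at y ∈ {1, 5}; common: ∅.
  x = 4: f ≡ 0 at y ∈ {4}; g ≡ 0 at y ∈ ∅; common: ∅.
  x = 5: f ≡ 0 at y ∈ ∅; g ≡ 0 at y ∈ ∅; common: ∅.
  x = 6: f ≡ 0 at y ∈ {2, 4}; g ≡ 0 at y ∈ {0, 3}; common: ∅.
Collecting: common zeros = {(2, 0)}, so the count is 1.
Comparison with the Bézout bound: 1 ≤ 4 = deg(f)·deg(g), as expected for curves with no common component (the affine F_7-count falls short of the bound because intersections may lie at infinity, over extension fields, or carry multiplicity).


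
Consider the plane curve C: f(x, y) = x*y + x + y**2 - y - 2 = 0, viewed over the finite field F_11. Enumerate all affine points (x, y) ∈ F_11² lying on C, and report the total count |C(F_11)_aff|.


Affine F_11-points: {(0, 2), (0, 10), (1, 1), (1, 10), (2, 0), (2, 10), (3, 10), (4, 9), (4, 10), (5, 8), (5, 10), (6, 7), (6, 10), (7, 6), (7, 10), (8, 5), (8, 10), (9, 4), (9, 10), (10, 3), (10, 10)}; count = 21.

For each of the 121 pairs (x, y) ∈ F_11², evaluate f(x, y) mod 11. Record the zeros.
  x = 0: [0↦9, 1↦9, 2↦0, 3↦4, 4↦10, 5↦7, 6↦6, 7↦7, 8↦10, 9↦4, 10↦0]  zeros at y ∈ {2, 10}
  x = 1: [0↦10, 1↦0, 2↦3, 3↦8, 4↦4, 5↦2, 6↦2, 7↦4, 8↦8, 9↦3, 10↦0]  zeros at y ∈ {1, 10}
  x = 2: [0↦0, 1↦2, 2↦6, 3↦1, 4↦9, 5↦8, 6↦9, 7↦1, 8↦6, 9↦2, 10↦0]  zeros at y ∈ {0, 10}
  x = 3: [0↦1, 1↦4, 2↦9, 3↦5, 4↦3, 5↦3, 6↦5, 7↦9, 8↦4, 9↦1, 10↦0]  zeros at y ∈ {10}
  x = 4: [0↦2, 1↦6, 2↦1, 3↦9, 4↦8, 5↦9, 6↦1, 7↦6, 8↦2, 9↦0, 10↦0]  zeros at y ∈ {9, 10}
  x = 5: [0↦3, 1↦8, 2↦4, 3↦2, 4↦2, 5↦4, 6↦8, 7↦3, 8↦0, 9↦10, 10↦0]  zeros at y ∈ {8, 10}
  x = 6: [0↦4, 1↦10, 2↦7, 3↦6, 4↦7, 5↦10, 6↦4, 7↦0, 8↦9, 9↦9, 10↦0]  zeros at y ∈ {7, 10}
  x = 7: [0↦5, 1↦1, 2↦10, 3↦10, 4↦1, 5↦5, 6↦0, 7↦8, 8↦7, 9↦8, 10↦0]  zeros at y ∈ {6, 10}
  x = 8: [0↦6, 1↦3, 2↦2, 3↦3, 4↦6, 5↦0, 6↦7, 7↦5, 8↦5, 9↦7, 10↦0]  zeros at y ∈ {5, 10}
  x = 9: [0↦7, 1↦5, 2↦5, 3↦7, 4↦0, 5↦6, 6↦3, 7↦2, 8↦3, 9↦6, 10↦0]  zeros at y ∈ {4, 10}
  x = 10: [0↦8, 1↦7, 2↦8, 3↦0, 4↦5, 5↦1, 6↦10, 7↦10, 8↦1, 9↦5, 10↦0]  zeros at y ∈ {3, 10}
Collecting zeros: affine points = {(0, 2), (0, 10), (1, 1), (1, 10), (2, 0), (2, 10), (3, 10), (4, 9), (4, 10), (5, 8), (5, 10), (6, 7), (6, 10), (7, 6), (7, 10), (8, 5), (8, 10), (9, 4), (9, 10), (10, 3), (10, 10)}.
Total count |C(F_11)_aff| = 21.


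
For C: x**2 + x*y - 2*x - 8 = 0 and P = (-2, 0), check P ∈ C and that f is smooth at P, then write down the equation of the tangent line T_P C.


Tangent line at P: -6*x - 2*y - 12 = 0.

Step 1: f(-2, 0) = 0, so P lies on C.
Step 2: partial derivatives
  f_x(x, y) = 2*x + y - 2, f_y(x, y) = x.
  f_x(P) = -6, f_y(P) = -2 (gradient nonzero, so P is smooth).
Step 3: tangent line at P: -6·(x − -2) + -2·(y − 0) = 0.
Expanding: -6*x - 2*y - 12 = 0.


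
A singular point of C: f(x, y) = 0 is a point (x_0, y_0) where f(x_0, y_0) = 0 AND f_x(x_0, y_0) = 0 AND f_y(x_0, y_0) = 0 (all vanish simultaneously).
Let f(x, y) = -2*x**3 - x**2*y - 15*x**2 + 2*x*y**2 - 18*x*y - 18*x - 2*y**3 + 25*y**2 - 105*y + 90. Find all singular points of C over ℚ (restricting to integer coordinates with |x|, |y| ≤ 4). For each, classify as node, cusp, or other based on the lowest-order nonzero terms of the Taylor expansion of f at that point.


Singular points: {(-3, 3)}; classification: cusp.

Compute partial derivatives:
  f_x = -6*x**2 - 2*x*y - 30*x + 2*y**2 - 18*y - 18.
  f_y = -x**2 + 4*x*y - 18*x - 6*y**2 + 50*y - 105.
Scan x_0 ∈ {−4, ..., 4}. For each x_0, f_y(x_0, y) is a polynomial in y; find its integer roots y ∈ {−4, ..., 4}, then test f_x and f at those candidates.
  x = -4: f_y(-4, y) = -6*y**2 + 34*y - 49; no integer root y with |y| ≤ 4.
  x = -3: f_y(-3, y) = -6*y**2 + 38*y - 60; vanishes at y ∈ {3}. (-3, 3): f_x = 0, f = 0 — SINGULAR.
  x = -2: f_y(-2, y) = -6*y**2 + 42*y - 73; no integer root y with |y| ≤ 4.
  x = -1: f_y(-1, y) = -6*y**2 + 46*y - 88; vanishes at y ∈ {4}. (-1, 4): f_x = -26 ≠ 0.
  x = 0: f_y(0, y) = -6*y**2 + 50*y - 105; no integer root y with |y| ≤ 4.
  x = 1: f_y(1, y) = -6*y**2 + 54*y - 124; no integer root y with |y| ≤ 4.
  x = 2: f_y(2, y) = -6*y**2 + 58*y - 145; no integer root y with |y| ≤ 4.
  x = 3: f_y(3, y) = -6*y**2 + 62*y - 168; no integer root y with |y| ≤ 4.
  x = 4: f_y(4, y) = -6*y**2 + 66*y - 193; no integer root y with |y| ≤ 4.
Only singular point on the grid: (-3, 3).
Classify: substitute x = -3 + u, y = 3 + v and expand: f = -2*u**3 - u**2*v + 2*u*v**2 - 2*v**3 + v**2.
No constant or linear terms (consistent with a singular point). Quadratic part: v**2. Cubic part: -2*u**3 - u**2*v + 2*u*v**2 - 2*v**3.
The quadratic part v**2 is a perfect square, so there is a single (double) tangent line v = 0, i.e. y = 3. Restricting the cubic part to that line (v = 0) leaves -2*u**3 ≠ 0, so f is not divisible by v and the branch is v² ≈ 2*u**3 to lowest order — this is a cusp.
Classification: cusp.


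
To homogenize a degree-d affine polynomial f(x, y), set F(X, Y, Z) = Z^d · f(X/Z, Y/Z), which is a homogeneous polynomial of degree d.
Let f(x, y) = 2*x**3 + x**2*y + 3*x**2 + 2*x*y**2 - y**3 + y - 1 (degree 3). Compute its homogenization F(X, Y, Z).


F(X, Y, Z) = 2*X**3 + X**2*Y + 3*X**2*Z + 2*X*Y**2 - Y**3 + Y*Z**2 - Z**3

deg(f) = 3.
Substitute x = X/Z, y = Y/Z into f, then multiply by Z^3.
  monomial 2·x^3·y^0 ↦ 2·X^3·Y^0·Z^0.
  monomial 1·x^2·y^1 ↦ 1·X^2·Y^1·Z^0.
  monomial 3·x^2·y^0 ↦ 3·X^2·Y^0·Z^1.
  monomial 2·x^1·y^2 ↦ 2·X^1·Y^2·Z^0.
  monomial -1·x^0·y^3 ↦ -1·X^0·Y^3·Z^0.
  monomial 1·x^0·y^1 ↦ 1·X^0·Y^1·Z^2.
  monomial -1·x^0·y^0 ↦ -1·X^0·Y^0·Z^3.
Collecting: F(X, Y, Z) = 2*X**3 + X**2*Y + 3*X**2*Z + 2*X*Y**2 - Y**3 + Y*Z**2 - Z**3.


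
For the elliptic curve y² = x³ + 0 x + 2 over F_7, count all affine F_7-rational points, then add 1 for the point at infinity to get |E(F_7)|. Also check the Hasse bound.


Affine points = {(0, 3), (0, 4), (3, 1), (3, 6), (5, 1), (5, 6), (6, 1), (6, 6)}; affine count = 8; |E(F_7)| = 9.

Discriminant check: Δ ∝ 4a³ + 27b² = 4·0³ + 27·2² = 4·0 + 27·4 ≡ 3 (mod 7). Nonzero ⇒ E is nonsingular.
For each x ∈ F_7, compute rhs = x³ + 0·x + 2 mod 7, then count y ∈ F_7 with y² ≡ rhs.
  x = 0: rhs = 2, matching y values: 3, 4 (2 points).
  x = 1: rhs = 3, matching y values: none (0 points).
  x = 2: rhs = 3, matching y values: none (0 points).
  x = 3: rhs = 1, matching y values: 1, 6 (2 points).
  x = 4: rhs = 3, matching y values: none (0 points).
  x = 5: rhs = 1, matching y values: 1, 6 (2 points).
  x = 6: rhs = 1, matching y values: 1, 6 (2 points).
Total affine count: 8.
Full point count |E(F_7)| = 8 + 1 = 9.
Hasse bound: |9 − (7+1)| = |1| = 1 ≤ 2√7 ≈ 5.2915 ✓.


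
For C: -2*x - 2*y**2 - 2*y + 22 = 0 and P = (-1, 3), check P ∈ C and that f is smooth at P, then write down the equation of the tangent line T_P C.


Tangent line at P: -2*x - 14*y + 40 = 0.

Step 1: f(-1, 3) = 0, so P lies on C.
Step 2: partial derivatives
  f_x(x, y) = -2, f_y(x, y) = -4*y - 2.
  f_x(P) = -2, f_y(P) = -14 (gradient nonzero, so P is smooth).
Step 3: tangent line at P: -2·(x − -1) + -14·(y − 3) = 0.
Expanding: -2*x - 14*y + 40 = 0.


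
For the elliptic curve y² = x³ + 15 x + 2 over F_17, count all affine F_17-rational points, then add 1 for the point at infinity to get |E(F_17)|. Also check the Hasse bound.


Affine points = {(0, 6), (0, 11), (1, 1), (1, 16), (5, 7), (5, 10), (6, 6), (6, 11), (7, 5), (7, 12), (9, 4), (9, 13), (10, 8), (10, 9), (11, 6), (11, 11), (14, 7), (14, 10), (15, 7), (15, 10)}; affine count = 20; |E(F_17)| = 21.

Discriminant check: Δ ∝ 4a³ + 27b² = 4·15³ + 27·2² = 4·3375 + 27·4 ≡ 8 (mod 17). Nonzero ⇒ E is nonsingular.
For each x ∈ F_17, compute rhs = x³ + 15·x + 2 mod 17, then count y ∈ F_17 with y² ≡ rhs.
  x = 0: rhs = 2, matching y values: 6, 11 (2 points).
  x = 1: rhs = 1, matching y values: 1, 16 (2 points).
  x = 2: rhs = 6, matching y values: none (0 points).
  x = 3: rhs = 6, matching y values: none (0 points).
  x = 4: rhs = 7, matching y values: none (0 points).
  x = 5: rhs = 15, matching y values: 7, 10 (2 points).
  x = 6: rhs = 2, matching y values: 6, 11 (2 points).
  x = 7: rhs = 8, matching y values: 5, 12 (2 points).
  x = 8: rhs = 5, matching y values: none (0 points).
  x = 9: rhs = 16, matching y values: 4, 13 (2 points).
  x = 10: rhs = 13, matching y values: 8, 9 (2 points).
  x = 11: rhs = 2, matching y values: 6, 11 (2 points).
  x = 12: rhs = 6, matching y values: none (0 points).
  x = 13: rhs = 14, matching y values: none (0 points).
  x = 14: rhs = 15, matching y values: 7, 10 (2 points).
  x = 15: rhs = 15, matching y values: 7, 10 (2 points).
  x = 16: rhs = 3, matching y values: none (0 points).
Total affine count: 20.
Full point count |E(F_17)| = 20 + 1 = 21.
Hasse bound: |21 − (17+1)| = |3| = 3 ≤ 2√17 ≈ 8.2462 ✓.


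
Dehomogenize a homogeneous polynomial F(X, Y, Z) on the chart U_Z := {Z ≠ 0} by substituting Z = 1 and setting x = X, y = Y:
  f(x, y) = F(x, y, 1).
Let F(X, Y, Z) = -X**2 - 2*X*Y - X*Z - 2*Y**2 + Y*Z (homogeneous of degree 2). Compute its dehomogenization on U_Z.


f(x, y) = -x**2 - 2*x*y - x - 2*y**2 + y

On U_Z we set Z = 1. Each monomial c·X^i·Y^j·Z^k in F becomes c·x^i·y^j·1^k = c·x^i·y^j.
Substituting Z = 1: F(X, Y, 1) = -x**2 - 2*x*y - x - 2*y**2 + y.
Note: deg(f) ≤ deg(F) = 2; strict inequality happens when F is divisible by Z (lost terms).


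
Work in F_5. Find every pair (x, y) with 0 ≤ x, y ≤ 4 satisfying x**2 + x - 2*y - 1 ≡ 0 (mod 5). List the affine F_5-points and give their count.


Affine F_5-points: {(0, 2), (1, 3), (2, 0), (3, 3), (4, 2)}; count = 5.

For each of the 25 pairs (x, y) ∈ F_5², evaluate f(x, y) mod 5. Record the zeros.
  x = 0: [0↦4, 1↦2, 2↦0, 3↦3, 4↦1]  zeros at y ∈ {2}
  x = 1: [0↦1, 1↦4, 2↦2, 3↦0, 4↦3]  zeros at y ∈ {3}
  x = 2: [0↦0, 1↦3, 2↦1, 3↦4, 4↦2]  zeros at y ∈ {0}
  x = 3: [0↦1, 1↦4, 2↦2, 3↦0, 4↦3]  zeros at y ∈ {3}
  x = 4: [0↦4, 1↦2, 2↦0, 3↦3, 4↦1]  zeros at y ∈ {2}
Collecting zeros: affine points = {(0, 2), (1, 3), (2, 0), (3, 3), (4, 2)}.
Total count |C(F_5)_aff| = 5.


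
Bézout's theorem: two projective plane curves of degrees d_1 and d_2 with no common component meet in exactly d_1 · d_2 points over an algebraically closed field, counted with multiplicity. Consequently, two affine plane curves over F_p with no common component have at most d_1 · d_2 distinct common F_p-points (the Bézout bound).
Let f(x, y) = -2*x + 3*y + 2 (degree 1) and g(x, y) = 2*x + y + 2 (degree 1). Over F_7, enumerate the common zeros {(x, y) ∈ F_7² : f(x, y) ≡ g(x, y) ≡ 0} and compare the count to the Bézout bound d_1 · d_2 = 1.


Common zeros: {(3, 6)}; count = 1; Bézout bound = 1.

deg(f) = 1, deg(g) = 1, so Bézout bound = 1.
Scan x ∈ F_7. For each x, list the y ∈ F_7 with f(x, y) ≡ 0 and those with g(x, y) ≡ 0 (mod 7); the common zeros in that column are the intersection.
  x = 0: f ≡ 0 at y ∈ {4}; g ≡ 0 at y ∈ {5}; common: ∅.
  x = 1: f ≡ 0 at y ∈ {0}; g ≡ 0 at y ∈ {3}; common: ∅.
  x = 2: f ≡ 0 at y ∈ {3}; g ≡ 0 at y ∈ {1}; common: ∅.
  x = 3: f ≡ 0 at y ∈ {6}; g ≡ 0 at y ∈ {6}; common: {6}.
  x = 4: f ≡ 0 at y ∈ {2}; g ≡ 0 at y ∈ {4}; common: ∅.
  x = 5: f ≡ 0 at y ∈ {5}; g ≡ 0 at y ∈ {2}; common: ∅.
  x = 6: f ≡ 0 at y ∈ {1}; g ≡ 0 at y ∈ {0}; common: ∅.
Collecting: common zeros = {(3, 6)}, so the count is 1.
Comparison with the Bézout bound: 1 ≤ 1 = deg(f)·deg(g), as expected for curves with no common component (the bound is attained).


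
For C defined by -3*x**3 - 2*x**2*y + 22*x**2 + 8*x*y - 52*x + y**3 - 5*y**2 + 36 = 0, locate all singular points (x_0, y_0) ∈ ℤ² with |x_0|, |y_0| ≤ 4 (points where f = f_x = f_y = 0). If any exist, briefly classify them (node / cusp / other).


Singular points: {(2, 2)}; classification: cusp.

Compute partial derivatives:
  f_x = -9*x**2 - 4*x*y + 44*x + 8*y - 52.
  f_y = -2*x**2 + 8*x + 3*y**2 - 10*y.
Scan x_0 ∈ {−4, ..., 4}. For each x_0, f_y(x_0, y) is a polynomial in y; find its integer roots y ∈ {−4, ..., 4}, then test f_x and f at those candidates.
  x = -4: f_y(-4, y) = 3*y**2 - 10*y - 64; no integer root y with |y| ≤ 4.
  x = -3: f_y(-3, y) = 3*y**2 - 10*y - 42; no integer root y with |y| ≤ 4.
  x = -2: f_y(-2, y) = 3*y**2 - 10*y - 24; no integer root y with |y| ≤ 4.
  x = -1: f_y(-1, y) = 3*y**2 - 10*y - 10; no integer root y with |y| ≤ 4.
  x = 0: f_y(0, y) = 3*y**2 - 10*y; vanishes at y ∈ {0}. (0, 0): f_x = -52 ≠ 0.
  x = 1: f_y(1, y) = 3*y**2 - 10*y + 6; no integer root y with |y| ≤ 4.
  x = 2: f_y(2, y) = 3*y**2 - 10*y + 8; vanishes at y ∈ {2}. (2, 2): f_x = 0, f = 0 — SINGULAR.
  x = 3: f_y(3, y) = 3*y**2 - 10*y + 6; no integer root y with |y| ≤ 4.
  x = 4: f_y(4, y) = 3*y**2 - 10*y; vanishes at y ∈ {0}. (4, 0): f_x = -20 ≠ 0.
Only singular point on the grid: (2, 2).
Classify: substitute x = 2 + u, y = 2 + v and expand: f = -3*u**3 - 2*u**2*v + v**3 + v**2.
No constant or linear terms (consistent with a singular point). Quadratic part: v**2. Cubic part: -3*u**3 - 2*u**2*v + v**3.
The quadratic part v**2 is a perfect square, so there is a single (double) tangent line v = 0, i.e. y = 2. Restricting the cubic part to that line (v = 0) leaves -3*u**3 ≠ 0, so f is not divisible by v and the branch is v² ≈ 3*u**3 to lowest order — this is a cusp.
Classification: cusp.


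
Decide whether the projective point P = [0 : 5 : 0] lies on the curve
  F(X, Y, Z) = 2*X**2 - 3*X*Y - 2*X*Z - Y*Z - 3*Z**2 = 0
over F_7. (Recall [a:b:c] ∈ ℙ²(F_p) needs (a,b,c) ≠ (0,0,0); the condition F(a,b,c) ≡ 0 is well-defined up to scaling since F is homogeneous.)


F(0,5,0) ≡ 0 (mod 7); P is on the curve.

Evaluate F(0, 5, 0) term-by-term (mod 7).
  2*X**2 ↦ 2·0·1·1 = 0
  -3*X*Y ↦ -3·0·5·1 = 0
  -2*X*Z ↦ -2·0·1·0 = 0
  -Y*Z ↦ -1·1·5·0 = 0
  -3*Z**2 ↦ -3·1·1·0 = 0
Sum: F(0, 5, 0) = (0) + (0) + (0) + (0) + (0) = 0.
Reducing mod 7: 0 ≡ 0 (mod 7).
Since F(a, b, c) ≡ 0 (mod 7), P lies on the curve.


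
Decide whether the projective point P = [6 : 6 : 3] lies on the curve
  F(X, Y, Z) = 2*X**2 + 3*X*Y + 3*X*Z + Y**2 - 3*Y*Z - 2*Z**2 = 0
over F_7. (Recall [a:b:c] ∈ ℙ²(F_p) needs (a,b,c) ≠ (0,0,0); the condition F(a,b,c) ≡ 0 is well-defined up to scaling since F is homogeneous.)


F(6,6,3) ≡ 2 (mod 7); P is NOT on the curve.

Evaluate F(6, 6, 3) term-by-term (mod 7).
  2*X**2 ↦ 2·36·1·1 = 72
  3*X*Y ↦ 3·6·6·1 = 108
  3*X*Z ↦ 3·6·1·3 = 54
  Y**2 ↦ 1·1·36·1 = 36
  -3*Y*Z ↦ -3·1·6·3 = -54
  -2*Z**2 ↦ -2·1·1·9 = -18
Sum: F(6, 6, 3) = (72) + (108) + (54) + (36) + (-54) + (-18) = 198.
Reducing mod 7: 198 ≡ 2 (mod 7).
Since F(a, b, c) ≡ 2 ≠ 0 (mod 7), P does NOT lie on the curve.


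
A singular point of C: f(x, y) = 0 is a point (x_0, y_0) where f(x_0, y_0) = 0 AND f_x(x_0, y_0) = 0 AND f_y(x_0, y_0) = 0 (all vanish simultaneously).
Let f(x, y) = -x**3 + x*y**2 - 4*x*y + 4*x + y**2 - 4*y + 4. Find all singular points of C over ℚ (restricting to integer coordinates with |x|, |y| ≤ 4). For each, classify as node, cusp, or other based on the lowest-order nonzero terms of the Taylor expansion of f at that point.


Singular points: {(0, 2)}; classification: cusp.

Compute partial derivatives:
  f_x = -3*x**2 + y**2 - 4*y + 4.
  f_y = 2*x*y - 4*x + 2*y - 4.
Scan x_0 ∈ {−4, ..., 4}. For each x_0, f_y(x_0, y) is a polynomial in y; find its integer roots y ∈ {−4, ..., 4}, then test f_x and f at those candidates.
  x = -4: f_y(-4, y) = 12 - 6*y; vanishes at y ∈ {2}. (-4, 2): f_x = -48 ≠ 0.
  x = -3: f_y(-3, y) = 8 - 4*y; vanishes at y ∈ {2}. (-3, 2): f_x = -27 ≠ 0.
  x = -2: f_y(-2, y) = 4 - 2*y; vanishes at y ∈ {2}. (-2, 2): f_x = -12 ≠ 0.
  x = -1: f_y(-1, y) = 0; vanishes at y ∈ {-4, -3, -2, -1, 0, 1, 2, 3, 4}. (-1, -4): f_x = 33 ≠ 0; (-1, -3): f_x = 22 ≠ 0; (-1, -2): f_x = 13 ≠ 0; (-1, -1): f_x = 6 ≠ 0; (-1, 0): f_x = 1 ≠ 0; (-1, 1): f_x = -2 ≠ 0; (-1, 2): f_x = -3 ≠ 0; (-1, 3): f_x = -2 ≠ 0; (-1, 4): f_x = 1 ≠ 0.
  x = 0: f_y(0, y) = 2*y - 4; vanishes at y ∈ {2}. (0, 2): f_x = 0, f = 0 — SINGULAR.
  x = 1: f_y(1, y) = 4*y - 8; vanishes at y ∈ {2}. (1, 2): f_x = -3 ≠ 0.
  x = 2: f_y(2, y) = 6*y - 12; vanishes at y ∈ {2}. (2, 2): f_x = -12 ≠ 0.
  x = 3: f_y(3, y) = 8*y - 16; vanishes at y ∈ {2}. (3, 2): f_x = -27 ≠ 0.
  x = 4: f_y(4, y) = 10*y - 20; vanishes at y ∈ {2}. (4, 2): f_x = -48 ≠ 0.
Only singular point on the grid: (0, 2).
Classify: substitute x = 0 + u, y = 2 + v and expand: f = -u**3 + u*v**2 + v**2.
No constant or linear terms (consistent with a singular point). Quadratic part: v**2. Cubic part: -u**3 + u*v**2.
The quadratic part v**2 is a perfect square, so there is a single (double) tangent line v = 0, i.e. y = 2. Restricting the cubic part to that line (v = 0) leaves -u**3 ≠ 0, so f is not divisible by v and the branch is v² ≈ u**3 to lowest order — this is a cusp.
Classification: cusp.


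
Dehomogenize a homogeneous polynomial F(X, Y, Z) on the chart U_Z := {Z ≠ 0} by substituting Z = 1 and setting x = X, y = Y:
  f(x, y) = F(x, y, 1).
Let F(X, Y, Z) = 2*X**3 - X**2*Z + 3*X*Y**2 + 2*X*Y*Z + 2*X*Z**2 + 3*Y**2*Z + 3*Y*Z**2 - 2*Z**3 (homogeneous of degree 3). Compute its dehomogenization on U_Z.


f(x, y) = 2*x**3 - x**2 + 3*x*y**2 + 2*x*y + 2*x + 3*y**2 + 3*y - 2

On U_Z we set Z = 1. Each monomial c·X^i·Y^j·Z^k in F becomes c·x^i·y^j·1^k = c·x^i·y^j.
Substituting Z = 1: F(X, Y, 1) = 2*x**3 - x**2 + 3*x*y**2 + 2*x*y + 2*x + 3*y**2 + 3*y - 2.
Note: deg(f) ≤ deg(F) = 3; strict inequality happens when F is divisible by Z (lost terms).


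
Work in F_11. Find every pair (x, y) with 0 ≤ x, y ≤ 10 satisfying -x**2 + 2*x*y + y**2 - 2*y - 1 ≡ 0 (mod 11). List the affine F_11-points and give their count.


Affine F_11-points: {(3, 3), (3, 4), (4, 6), (4, 10), (5, 4), (5, 10), (7, 2), (7, 8), (8, 2), (8, 6), (9, 8), (9, 9)}; count = 12.

For each of the 121 pairs (x, y) ∈ F_11², evaluate f(x, y) mod 11. Record the zeros.
  x = 0: [0↦10, 1↦9, 2↦10, 3↦2, 4↦7, 5↦3, 6↦1, 7↦1, 8↦3, 9↦7, 10↦2]  zeros at y ∈ ∅
  x = 1: [0↦9, 1↦10, 2↦2, 3↦7, 4↦3, 5↦1, 6↦1, 7↦3, 8↦7, 9↦2, 10↦10]  zeros at y ∈ ∅
  x = 2: [0↦6, 1↦9, 2↦3, 3↦10, 4↦8, 5↦8, 6↦10, 7↦3, 8↦9, 9↦6, 10↦5]  zeros at y ∈ ∅
  x = 3: [0↦1, 1↦6, 2↦2, 3↦0, 4↦0, 5↦2, 6↦6, 7↦1, 8↦9, 9↦8, 10↦9]  zeros at y ∈ {3, 4}
  x = 4: [0↦5, 1↦1, 2↦10, 3↦10, 4↦1, 5↦5, 6↦0, 7↦8, 8↦7, 9↦8, 10↦0]  zeros at y ∈ {6, 10}
  x = 5: [0↦7, 1↦5, 2↦5, 3↦7, 4↦0, 5↦6, 6↦3, 7↦2, 8↦3, 9↦6, 10↦0]  zeros at y ∈ {4, 10}
  x = 6: [0↦7, 1↦7, 2↦9, 3↦2, 4↦8, 5↦5, 6↦4, 7↦5, 8↦8, 9↦2, 10↦9]  zeros at y ∈ ∅
  x = 7: [0↦5, 1↦7, 2↦0, 3↦6, 4↦3, 5↦2, 6↦3, 7↦6, 8↦0, 9↦7, 10↦5]  zeros at y ∈ {2, 8}
  x = 8: [0↦1, 1↦5, 2↦0, 3↦8, 4↦7, 5↦8, 6↦0, 7↦5, 8↦1, 9↦10, 10↦10]  zeros at y ∈ {2, 6}
  x = 9: [0↦6, 1↦1, 2↦9, 3↦8, 4↦9, 5↦1, 6↦6, 7↦2, 8↦0, 9↦0, 10↦2]  zeros at y ∈ {8, 9}
  x = 10: [0↦9, 1↦6, 2↦5, 3↦6, 4↦9, 5↦3, 6↦10, 7↦8, 8↦8, 9↦10, 10↦3]  zeros at y ∈ ∅
Collecting zeros: affine points = {(3, 3), (3, 4), (4, 6), (4, 10), (5, 4), (5, 10), (7, 2), (7, 8), (8, 2), (8, 6), (9, 8), (9, 9)}.
Total count |C(F_11)_aff| = 12.


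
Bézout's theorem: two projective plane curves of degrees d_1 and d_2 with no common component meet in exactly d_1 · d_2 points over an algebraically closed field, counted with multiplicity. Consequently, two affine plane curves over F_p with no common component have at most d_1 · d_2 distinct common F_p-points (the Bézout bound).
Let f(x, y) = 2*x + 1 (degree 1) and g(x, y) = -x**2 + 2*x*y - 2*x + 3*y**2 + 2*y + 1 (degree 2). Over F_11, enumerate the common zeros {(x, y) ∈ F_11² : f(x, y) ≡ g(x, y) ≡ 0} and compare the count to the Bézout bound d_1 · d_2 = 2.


Common zeros: ∅; count = 0; Bézout bound = 2.

deg(f) = 1, deg(g) = 2, so Bézout bound = 2.
Scan x ∈ F_11. For each x, list the y ∈ F_11 with f(x, y) ≡ 0 and those with g(x, y) ≡ 0 (mod 11); the common zeros in that column are the intersection.
  x = 0: f ≡ 0 at y ∈ ∅; g ≡ 0 at y ∈ {6, 8}; common: ∅.
  x = 1: f ≡ 0 at y ∈ ∅; g ≡ 0 at y ∈ ∅; common: ∅.
  x = 2: f ≡ 0 at y ∈ ∅; g ≡ 0 at y ∈ ∅; common: ∅.
  x = 3: f ≡ 0 at y ∈ ∅; g ≡ 0 at y ∈ {4, 8}; common: ∅.
  x = 4: f ≡ 0 at y ∈ ∅; g ≡ 0 at y ∈ ∅; common: ∅.
  x = 5: f ≡ 0 at y ∈ {0, 1, 2, 3, 4, 5, 6, 7, 8, 9, 10}; g ≡ 0 at y ∈ ∅; common: ∅.
  x = 6: f ≡ 0 at y ∈ ∅; g ≡ 0 at y ∈ {3, 7}; common: ∅.
  x = 7: f ≡ 0 at y ∈ ∅; g ≡ 0 at y ∈ ∅; common: ∅.
  x = 8: f ≡ 0 at y ∈ ∅; g ≡ 0 at y ∈ ∅; common: ∅.
  x = 9: f ≡ 0 at y ∈ ∅; g ≡ 0 at y ∈ {3, 5}; common: ∅.
  x = 10: f ≡ 0 at y ∈ ∅; g ≡ 0 at y ∈ {5, 6}; common: ∅.
Collecting: common zeros = ∅, so the count is 0.
Comparison with the Bézout bound: 0 ≤ 2 = deg(f)·deg(g), as expected for curves with no common component (the affine F_11-count falls short of the bound because intersections may lie at infinity, over extension fields, or carry multiplicity).


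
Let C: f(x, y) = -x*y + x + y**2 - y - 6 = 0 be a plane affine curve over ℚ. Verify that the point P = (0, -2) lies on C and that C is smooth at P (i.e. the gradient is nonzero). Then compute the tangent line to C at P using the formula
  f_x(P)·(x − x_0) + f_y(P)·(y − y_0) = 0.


Tangent line at P: 3*x - 5*y - 10 = 0.

Step 1: f(0, -2) = 0, so P lies on C.
Step 2: partial derivatives
  f_x(x, y) = 1 - y, f_y(x, y) = -x + 2*y - 1.
  f_x(P) = 3, f_y(P) = -5 (gradient nonzero, so P is smooth).
Step 3: tangent line at P: 3·(x − 0) + -5·(y − -2) = 0.
Expanding: 3*x - 5*y - 10 = 0.


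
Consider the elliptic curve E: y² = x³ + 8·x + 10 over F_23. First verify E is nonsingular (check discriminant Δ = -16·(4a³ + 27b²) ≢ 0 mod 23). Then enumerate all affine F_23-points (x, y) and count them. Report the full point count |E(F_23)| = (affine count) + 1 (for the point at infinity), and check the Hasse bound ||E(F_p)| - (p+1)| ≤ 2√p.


Affine points = {(7, 8), (7, 15), (9, 11), (9, 12), (10, 3), (10, 20), (11, 7), (11, 16), (15, 3), (15, 20), (16, 5), (16, 18), (18, 11), (18, 12), (19, 11), (19, 12), (21, 3), (21, 20), (22, 1), (22, 22)}; affine count = 20; |E(F_23)| = 21.

Discriminant check: Δ ∝ 4a³ + 27b² = 4·8³ + 27·10² = 4·512 + 27·100 ≡ 10 (mod 23). Nonzero ⇒ E is nonsingular.
For each x ∈ F_23, compute rhs = x³ + 8·x + 10 mod 23, then count y ∈ F_23 with y² ≡ rhs.
  x = 0: rhs = 10, matching y values: none (0 points).
  x = 1: rhs = 19, matching y values: none (0 points).
  x = 2: rhs = 11, matching y values: none (0 points).
  x = 3: rhs = 15, matching y values: none (0 points).
  x = 4: rhs = 14, matching y values: none (0 points).
  x = 5: rhs = 14, matching y values: none (0 points).
  x = 6: rhs = 21, matching y values: none (0 points).
  x = 7: rhs = 18, matching y values: 8, 15 (2 points).
  x = 8: rhs = 11, matching y values: none (0 points).
  x = 9: rhs = 6, matching y values: 11, 12 (2 points).
  x = 10: rhs = 9, matching y values: 3, 20 (2 points).
  x = 11: rhs = 3, matching y values: 7, 16 (2 points).
  x = 12: rhs = 17, matching y values: none (0 points).
  x = 13: rhs = 11, matching y values: none (0 points).
  x = 14: rhs = 14, matching y values: none (0 points).
  x = 15: rhs = 9, matching y values: 3, 20 (2 points).
  x = 16: rhs = 2, matching y values: 5, 18 (2 points).
  x = 17: rhs = 22, matching y values: none (0 points).
  x = 18: rhs = 6, matching y values: 11, 12 (2 points).
  x = 19: rhs = 6, matching y values: 11, 12 (2 points).
  x = 20: rhs = 5, matching y values: none (0 points).
  x = 21: rhs = 9, matching y values: 3, 20 (2 points).
  x = 22: rhs = 1, matching y values: 1, 22 (2 points).
Total affine count: 20.
Full point count |E(F_23)| = 20 + 1 = 21.
Hasse bound: |21 − (23+1)| = |-3| = 3 ≤ 2√23 ≈ 9.5917 ✓.


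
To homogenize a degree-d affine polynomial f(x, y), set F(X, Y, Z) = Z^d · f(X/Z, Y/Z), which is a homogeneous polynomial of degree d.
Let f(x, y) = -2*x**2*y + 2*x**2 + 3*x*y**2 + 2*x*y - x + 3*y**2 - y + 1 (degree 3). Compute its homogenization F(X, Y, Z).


F(X, Y, Z) = -2*X**2*Y + 2*X**2*Z + 3*X*Y**2 + 2*X*Y*Z - X*Z**2 + 3*Y**2*Z - Y*Z**2 + Z**3

deg(f) = 3.
Substitute x = X/Z, y = Y/Z into f, then multiply by Z^3.
  monomial -2·x^2·y^1 ↦ -2·X^2·Y^1·Z^0.
  monomial 2·x^2·y^0 ↦ 2·X^2·Y^0·Z^1.
  monomial 3·x^1·y^2 ↦ 3·X^1·Y^2·Z^0.
  monomial 2·x^1·y^1 ↦ 2·X^1·Y^1·Z^1.
  monomial -1·x^1·y^0 ↦ -1·X^1·Y^0·Z^2.
  monomial 3·x^0·y^2 ↦ 3·X^0·Y^2·Z^1.
  monomial -1·x^0·y^1 ↦ -1·X^0·Y^1·Z^2.
  monomial 1·x^0·y^0 ↦ 1·X^0·Y^0·Z^3.
Collecting: F(X, Y, Z) = -2*X**2*Y + 2*X**2*Z + 3*X*Y**2 + 2*X*Y*Z - X*Z**2 + 3*Y**2*Z - Y*Z**2 + Z**3.
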